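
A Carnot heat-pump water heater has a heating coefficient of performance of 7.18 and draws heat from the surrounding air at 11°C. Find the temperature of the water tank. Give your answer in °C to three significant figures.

COP_HP = T_H/(T_H − T_C) rearranges to T_H = COP·T_C/(COP − 1).
With T_C = 284.15 K, T_H = 7.18 × 284.15/6.180 = 330.13 K.
Converting, 330.13 K = 56.98°C.

57.0 °C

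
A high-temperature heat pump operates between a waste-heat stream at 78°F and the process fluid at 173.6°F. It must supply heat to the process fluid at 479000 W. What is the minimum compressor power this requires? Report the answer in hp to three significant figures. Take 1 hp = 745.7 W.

97.0 hp

In absolute terms T_C = 298.71 K and T_H = 351.82 K, so ΔT = 53.11 K.
COP_Carnot = T_H/ΔT = 351.82/53.11 = 6.624.
Ẇ_min = Q̇/COP_Carnot = 479000/6.624 = 72310 W = 96.97 hp.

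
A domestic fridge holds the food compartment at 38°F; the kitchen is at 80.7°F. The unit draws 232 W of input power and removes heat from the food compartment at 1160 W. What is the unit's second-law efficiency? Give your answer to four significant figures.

COP_actual = Q̇_C/Ẇ = 1160/232.0 = 5.000.
In absolute terms T_C = 276.48 K and T_H = 300.21 K, so ΔT = 23.72 K.
COP_Carnot = T_C/ΔT = 276.48/23.72 = 11.66.
η_II = COP_actual/COP_Carnot = 5.000/11.66 = 0.4290.

0.4290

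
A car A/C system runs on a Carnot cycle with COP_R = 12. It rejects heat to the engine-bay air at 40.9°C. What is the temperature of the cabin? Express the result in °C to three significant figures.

16.7 °C

For a Carnot refrigerator COP_R = T_C/(T_H − T_C), so T_C = COP·T_H/(1 + COP).
With T_H = 314.05 K, T_C = 12 × 314.05/13.00 = 289.89 K.
Converting, 289.89 K = 16.74°C.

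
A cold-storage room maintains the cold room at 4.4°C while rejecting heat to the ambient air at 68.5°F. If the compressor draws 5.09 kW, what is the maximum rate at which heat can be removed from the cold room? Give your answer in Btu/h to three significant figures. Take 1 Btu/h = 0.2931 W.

In absolute terms T_C = 277.55 K and T_H = 293.43 K, so ΔT = 15.88 K.
COP_Carnot = T_C/ΔT = 277.55/15.88 = 17.48.
Q̇_max = COP_Carnot × Ẇ = 17.48 × 5.090 kW = 88.98 kW = 303600 Btu/h.

304000 Btu/h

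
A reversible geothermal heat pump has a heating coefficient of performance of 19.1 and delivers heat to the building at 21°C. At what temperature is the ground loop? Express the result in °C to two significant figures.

5.6 °C

COP_HP = T_H/(T_H − T_C) gives T_H − T_C = T_H/COP.
With T_H = 294.15 K, T_C = 294.15 × (1 − 1/19.1) = 278.75 K.
Converting, 278.75 K = 5.60°C.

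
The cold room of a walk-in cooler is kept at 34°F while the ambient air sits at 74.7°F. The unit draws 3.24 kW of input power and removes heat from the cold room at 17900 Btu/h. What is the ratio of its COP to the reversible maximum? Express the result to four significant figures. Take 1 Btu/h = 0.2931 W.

0.1335

Converting, Q̇_C = 17900 Btu/h = 5.246 kW, so COP_actual = Q̇_C/Ẇ = 5.246/3.240 = 1.619.
In absolute terms T_C = 274.26 K and T_H = 296.87 K, so ΔT = 22.61 K.
COP_Carnot = T_C/ΔT = 274.26/22.61 = 12.13.
η_II = COP_actual/COP_Carnot = 1.619/12.13 = 0.1335.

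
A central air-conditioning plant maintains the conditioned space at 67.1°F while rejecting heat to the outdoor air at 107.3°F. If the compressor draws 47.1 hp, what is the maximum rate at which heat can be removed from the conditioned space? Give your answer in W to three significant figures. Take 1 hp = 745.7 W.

In absolute terms T_C = 292.65 K and T_H = 314.98 K, so ΔT = 22.33 K.
COP_Carnot = T_C/ΔT = 292.65/22.33 = 13.10.
Q̇_max = COP_Carnot × Ẇ = 13.10 × 47.10 hp = 617.2 hp = 460200 W.

460000 W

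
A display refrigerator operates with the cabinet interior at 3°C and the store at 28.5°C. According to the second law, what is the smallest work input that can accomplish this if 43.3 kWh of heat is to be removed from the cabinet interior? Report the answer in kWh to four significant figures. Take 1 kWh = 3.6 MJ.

3.998 kWh

In absolute terms T_C = 276.15 K and T_H = 301.65 K, so ΔT = 25.50 K.
The reversible limit is COP_R = T_C/ΔT = 10.83, so W_min = Q_C/COP = Q_C·ΔT/T_C.
W_min = 43.30 × 25.50/276.15 = 3.998 kWh.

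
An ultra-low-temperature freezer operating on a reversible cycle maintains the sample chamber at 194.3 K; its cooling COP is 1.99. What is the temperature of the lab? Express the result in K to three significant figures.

COP_R = T_C/(T_H − T_C) gives T_H − T_C = T_C/COP.
With T_C = 194.30 K, T_H = 194.30 × (1 + 1/1.99) = 291.94 K.

292 K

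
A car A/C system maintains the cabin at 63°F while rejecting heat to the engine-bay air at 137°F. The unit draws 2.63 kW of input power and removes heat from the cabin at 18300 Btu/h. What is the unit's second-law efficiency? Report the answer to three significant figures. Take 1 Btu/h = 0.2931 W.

Converting, Q̇_C = 18300 Btu/h = 5.364 kW, so COP_actual = Q̇_C/Ẇ = 5.364/2.630 = 2.039.
In absolute terms T_C = 290.37 K and T_H = 331.48 K, so ΔT = 41.11 K.
COP_Carnot = T_C/ΔT = 290.37/41.11 = 7.063.
η_II = COP_actual/COP_Carnot = 2.039/7.063 = 0.2887.

0.289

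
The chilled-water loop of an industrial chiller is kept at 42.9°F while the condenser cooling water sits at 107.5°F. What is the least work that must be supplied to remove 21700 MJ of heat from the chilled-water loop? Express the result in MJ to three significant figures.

2790 MJ

In absolute terms T_C = 279.21 K and T_H = 315.09 K, so ΔT = 35.89 K.
The reversible limit is COP_R = T_C/ΔT = 7.780, so W_min = Q_C/COP = Q_C·ΔT/T_C.
W_min = 21700 × 35.89/279.21 = 2789 MJ.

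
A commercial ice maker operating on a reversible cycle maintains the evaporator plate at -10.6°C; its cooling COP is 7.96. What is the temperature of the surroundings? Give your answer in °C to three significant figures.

22.4 °C

COP_R = T_C/(T_H − T_C) gives T_H − T_C = T_C/COP.
With T_C = 262.55 K, T_H = 262.55 × (1 + 1/7.96) = 295.53 K.
Converting, 295.53 K = 22.38°C.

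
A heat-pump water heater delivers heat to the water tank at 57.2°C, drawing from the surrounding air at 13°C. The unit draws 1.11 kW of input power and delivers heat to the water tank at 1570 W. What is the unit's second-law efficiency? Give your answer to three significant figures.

Converting, Q̇_H = 1570 W = 1.570 kW, so COP_actual = Q̇_H/Ẇ = 1.570/1.110 = 1.414.
In absolute terms T_C = 286.15 K and T_H = 330.35 K, so ΔT = 44.20 K.
COP_Carnot = T_H/ΔT = 330.35/44.20 = 7.474.
η_II = COP_actual/COP_Carnot = 1.414/7.474 = 0.1892.

0.189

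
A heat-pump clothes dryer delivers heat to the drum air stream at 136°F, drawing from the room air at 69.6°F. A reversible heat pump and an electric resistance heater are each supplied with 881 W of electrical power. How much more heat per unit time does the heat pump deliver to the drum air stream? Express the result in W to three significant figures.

In absolute terms T_C = 294.04 K and T_H = 330.93 K, so ΔT = 36.89 K.
COP_Carnot = T_H/ΔT = 330.93/36.89 = 8.971.
The heat pump delivers Q̇_H = COP × Ẇ = 7903 W; the resistance heater delivers Ẇ = 881.0 W.
Extra = (COP − 1)·Ẇ = 7022 W.

7020 W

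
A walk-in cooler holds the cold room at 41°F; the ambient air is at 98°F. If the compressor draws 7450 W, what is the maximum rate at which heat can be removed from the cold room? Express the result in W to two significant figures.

In absolute terms T_C = 278.15 K and T_H = 309.82 K, so ΔT = 31.67 K.
COP_Carnot = T_C/ΔT = 278.15/31.67 = 8.784.
Q̇_max = COP_Carnot × Ẇ = 8.784 × 7450 W = 65440 W.

65000 W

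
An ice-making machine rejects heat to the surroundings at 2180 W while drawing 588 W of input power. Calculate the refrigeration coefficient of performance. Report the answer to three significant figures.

The first law gives Q̇_H = Q̇_C + Ẇ, so the three rates are Q̇_C = 1592, Q̇_H = 2180, Ẇ = 588.0 W.
COP_R = Q̇_C/Ẇ = 1592/588.0 = 2.707.

2.71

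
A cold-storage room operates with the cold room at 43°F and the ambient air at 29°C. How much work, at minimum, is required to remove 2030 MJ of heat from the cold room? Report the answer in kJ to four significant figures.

166400 kJ

In absolute terms T_C = 279.26 K and T_H = 302.15 K, so ΔT = 22.89 K.
The reversible limit is COP_R = T_C/ΔT = 12.20, so W_min = Q_C/COP = Q_C·ΔT/T_C.
W_min = 2030 × 22.89/279.26 = 166.4 MJ = 166400 kJ.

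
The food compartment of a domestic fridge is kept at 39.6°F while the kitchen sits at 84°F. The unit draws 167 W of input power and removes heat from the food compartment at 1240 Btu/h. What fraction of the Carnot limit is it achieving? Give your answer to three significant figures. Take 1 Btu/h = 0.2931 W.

Converting, Q̇_C = 1240 Btu/h = 363.4 W, so COP_actual = Q̇_C/Ẇ = 363.4/167.0 = 2.176.
In absolute terms T_C = 277.37 K and T_H = 302.04 K, so ΔT = 24.67 K.
COP_Carnot = T_C/ΔT = 277.37/24.67 = 11.24.
η_II = COP_actual/COP_Carnot = 2.176/11.24 = 0.1935.

0.194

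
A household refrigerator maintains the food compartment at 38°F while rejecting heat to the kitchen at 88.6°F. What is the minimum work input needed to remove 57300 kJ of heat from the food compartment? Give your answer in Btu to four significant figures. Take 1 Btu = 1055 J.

5522 Btu

In absolute terms T_C = 276.48 K and T_H = 304.59 K, so ΔT = 28.11 K.
The reversible limit is COP_R = T_C/ΔT = 9.835, so W_min = Q_C/COP = Q_C·ΔT/T_C.
W_min = 57300 × 28.11/276.48 = 5826 kJ = 5522 Btu.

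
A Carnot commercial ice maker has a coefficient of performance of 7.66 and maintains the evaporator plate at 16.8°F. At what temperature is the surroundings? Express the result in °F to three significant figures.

COP_R = T_C/(T_H − T_C) gives T_H − T_C = T_C/COP.
With T_C = 264.71 K, T_H = 264.71 × (1 + 1/7.66) = 299.26 K.
Converting, 299.26 K = 79.00°F.

79.0 °F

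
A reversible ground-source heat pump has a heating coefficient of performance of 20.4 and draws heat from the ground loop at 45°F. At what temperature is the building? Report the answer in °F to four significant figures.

COP_HP = T_H/(T_H − T_C) rearranges to T_H = COP·T_C/(COP − 1).
With T_C = 280.37 K, T_H = 20.4 × 280.37/19.40 = 294.82 K.
Converting, 294.82 K = 71.01°F.

71.01 °F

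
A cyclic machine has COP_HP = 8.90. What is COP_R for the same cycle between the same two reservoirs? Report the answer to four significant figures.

Since Q_H = Q_C + W for any cycle, COP_R = Q_C/W = Q_H/W − 1.
COP_R = 8.90 − 1 = 7.90.

7.900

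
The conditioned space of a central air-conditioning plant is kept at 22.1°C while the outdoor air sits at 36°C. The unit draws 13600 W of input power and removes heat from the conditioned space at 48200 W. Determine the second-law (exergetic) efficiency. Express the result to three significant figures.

COP_actual = Q̇_C/Ẇ = 48200/13600 = 3.544.
In absolute terms T_C = 295.25 K and T_H = 309.15 K, so ΔT = 13.90 K.
COP_Carnot = T_C/ΔT = 295.25/13.90 = 21.24.
η_II = COP_actual/COP_Carnot = 3.544/21.24 = 0.1669.

0.167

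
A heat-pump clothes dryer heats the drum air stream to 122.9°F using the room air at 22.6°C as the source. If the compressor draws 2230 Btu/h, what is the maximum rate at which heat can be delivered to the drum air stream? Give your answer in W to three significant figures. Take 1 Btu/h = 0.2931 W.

7580 W

In absolute terms T_C = 295.75 K and T_H = 323.65 K, so ΔT = 27.90 K.
COP_Carnot = T_H/ΔT = 323.65/27.90 = 11.60.
Q̇_max = COP_Carnot × Ẇ = 11.60 × 2230 Btu/h = 25870 Btu/h = 7582 W.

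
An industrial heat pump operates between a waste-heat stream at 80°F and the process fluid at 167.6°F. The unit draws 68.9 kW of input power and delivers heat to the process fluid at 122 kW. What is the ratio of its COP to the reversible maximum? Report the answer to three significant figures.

0.247

COP_actual = Q̇_H/Ẇ = 122.0/68.90 = 1.771.
In absolute terms T_C = 299.82 K and T_H = 348.48 K, so ΔT = 48.67 K.
COP_Carnot = T_H/ΔT = 348.48/48.67 = 7.161.
η_II = COP_actual/COP_Carnot = 1.771/7.161 = 0.2473.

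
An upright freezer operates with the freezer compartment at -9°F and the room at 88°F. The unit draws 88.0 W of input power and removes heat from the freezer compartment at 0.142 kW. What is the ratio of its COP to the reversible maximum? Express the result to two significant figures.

0.35

Converting, Q̇_C = 0.1420 kW = 142.0 W, so COP_actual = Q̇_C/Ẇ = 142.0/88.00 = 1.614.
In absolute terms T_C = 250.37 K and T_H = 304.26 K, so ΔT = 53.89 K.
COP_Carnot = T_C/ΔT = 250.37/53.89 = 4.646.
η_II = COP_actual/COP_Carnot = 1.614/4.646 = 0.3473.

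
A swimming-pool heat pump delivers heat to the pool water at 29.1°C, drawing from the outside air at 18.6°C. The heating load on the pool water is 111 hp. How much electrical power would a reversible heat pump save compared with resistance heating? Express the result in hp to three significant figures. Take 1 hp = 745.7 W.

107 hp

In absolute terms T_C = 291.75 K and T_H = 302.25 K, so ΔT = 10.50 K.
COP_Carnot = T_H/ΔT = 302.25/10.50 = 28.79.
Resistance heating needs Ẇ_res = Q̇_H = 111.0 hp; the reversible heat pump needs only Ẇ_hp = Q̇_H/COP = 3.856 hp.
Saving = 111.0 − 3.856 = 107.1 hp.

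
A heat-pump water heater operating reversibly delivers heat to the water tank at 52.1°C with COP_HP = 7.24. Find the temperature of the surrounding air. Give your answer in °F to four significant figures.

COP_HP = T_H/(T_H − T_C) gives T_H − T_C = T_H/COP.
With T_H = 325.25 K, T_C = 325.25 × (1 − 1/7.24) = 280.33 K.
Converting, 280.33 K = 44.92°F.

44.92 °F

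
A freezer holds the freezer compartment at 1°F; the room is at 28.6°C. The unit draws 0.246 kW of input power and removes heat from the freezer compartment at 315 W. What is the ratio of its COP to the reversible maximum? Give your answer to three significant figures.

Converting, Q̇_C = 315.0 W = 0.3150 kW, so COP_actual = Q̇_C/Ẇ = 0.3150/0.2460 = 1.280.
In absolute terms T_C = 255.93 K and T_H = 301.75 K, so ΔT = 45.82 K.
COP_Carnot = T_C/ΔT = 255.93/45.82 = 5.585.
η_II = COP_actual/COP_Carnot = 1.280/5.585 = 0.2293.

0.229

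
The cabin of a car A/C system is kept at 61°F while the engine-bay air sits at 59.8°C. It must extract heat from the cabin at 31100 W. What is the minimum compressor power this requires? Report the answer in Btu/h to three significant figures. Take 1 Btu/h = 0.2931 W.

16000 Btu/h

In absolute terms T_C = 289.26 K and T_H = 332.95 K, so ΔT = 43.69 K.
COP_Carnot = T_C/ΔT = 289.26/43.69 = 6.621.
Ẇ_min = Q̇/COP_Carnot = 31100/6.621 = 4697 W = 16030 Btu/h.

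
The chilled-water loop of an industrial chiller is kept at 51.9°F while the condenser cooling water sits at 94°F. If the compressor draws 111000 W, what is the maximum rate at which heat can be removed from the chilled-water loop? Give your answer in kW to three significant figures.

In absolute terms T_C = 284.21 K and T_H = 307.59 K, so ΔT = 23.39 K.
COP_Carnot = T_C/ΔT = 284.21/23.39 = 12.15.
Q̇_max = COP_Carnot × Ẇ = 12.15 × 111000 W = 1349000 W = 1349 kW.

1350 kW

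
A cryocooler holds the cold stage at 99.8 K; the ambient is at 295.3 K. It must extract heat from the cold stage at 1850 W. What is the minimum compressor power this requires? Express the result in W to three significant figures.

The reservoir spacing is ΔT = 295.3 − 99.8 = 195.5 K.
COP_Carnot = T_C/ΔT = 99.80/195.5 = 0.5105.
Ẇ_min = Q̇/COP_Carnot = 1850/0.5105 = 3624 W.

3620 W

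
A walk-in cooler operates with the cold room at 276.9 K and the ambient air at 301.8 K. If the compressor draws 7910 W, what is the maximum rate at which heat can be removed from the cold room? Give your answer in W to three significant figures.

The reservoir spacing is ΔT = 301.8 − 276.9 = 24.90 K.
COP_Carnot = T_C/ΔT = 276.90/24.90 = 11.12.
Q̇_max = COP_Carnot × Ẇ = 11.12 × 7910 W = 87960 W.

88000 W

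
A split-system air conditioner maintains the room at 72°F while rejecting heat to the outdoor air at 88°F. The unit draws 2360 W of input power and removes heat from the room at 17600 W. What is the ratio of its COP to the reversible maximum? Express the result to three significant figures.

COP_actual = Q̇_C/Ẇ = 17600/2360 = 7.458.
In absolute terms T_C = 295.37 K and T_H = 304.26 K, so ΔT = 8.889 K.
COP_Carnot = T_C/ΔT = 295.37/8.889 = 33.23.
η_II = COP_actual/COP_Carnot = 7.458/33.23 = 0.2244.

0.224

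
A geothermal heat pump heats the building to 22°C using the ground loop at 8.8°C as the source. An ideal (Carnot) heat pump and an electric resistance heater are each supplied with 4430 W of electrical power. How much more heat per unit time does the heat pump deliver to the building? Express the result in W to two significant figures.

95000 W

In absolute terms T_C = 281.95 K and T_H = 295.15 K, so ΔT = 13.20 K.
COP_Carnot = T_H/ΔT = 295.15/13.20 = 22.36.
The heat pump delivers Q̇_H = COP × Ẇ = 99050 W; the resistance heater delivers Ẇ = 4430 W.
Extra = (COP − 1)·Ẇ = 94620 W.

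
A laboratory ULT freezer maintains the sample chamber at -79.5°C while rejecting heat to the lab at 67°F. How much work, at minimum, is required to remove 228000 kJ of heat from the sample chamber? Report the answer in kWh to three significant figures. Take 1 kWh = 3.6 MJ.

32.4 kWh

In absolute terms T_C = 193.65 K and T_H = 292.59 K, so ΔT = 98.94 K.
The reversible limit is COP_R = T_C/ΔT = 1.957, so W_min = Q_C/COP = Q_C·ΔT/T_C.
W_min = 228000 × 98.94/193.65 = 116500 kJ = 32.36 kWh.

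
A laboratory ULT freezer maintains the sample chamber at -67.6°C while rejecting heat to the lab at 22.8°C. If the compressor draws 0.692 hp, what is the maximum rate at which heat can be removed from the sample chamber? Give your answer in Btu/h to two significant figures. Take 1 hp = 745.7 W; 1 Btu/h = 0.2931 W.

4000 Btu/h

In absolute terms T_C = 205.55 K and T_H = 295.95 K, so ΔT = 90.40 K.
COP_Carnot = T_C/ΔT = 205.55/90.40 = 2.274.
Q̇_max = COP_Carnot × Ẇ = 2.274 × 0.6920 hp = 1.573 hp = 4003 Btu/h.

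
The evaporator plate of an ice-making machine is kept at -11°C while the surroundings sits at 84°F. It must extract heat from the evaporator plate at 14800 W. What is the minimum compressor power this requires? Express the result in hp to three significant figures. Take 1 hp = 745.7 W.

3.02 hp

In absolute terms T_C = 262.15 K and T_H = 302.04 K, so ΔT = 39.89 K.
COP_Carnot = T_C/ΔT = 262.15/39.89 = 6.572.
Ẇ_min = Q̇/COP_Carnot = 14800/6.572 = 2252 W = 3.020 hp.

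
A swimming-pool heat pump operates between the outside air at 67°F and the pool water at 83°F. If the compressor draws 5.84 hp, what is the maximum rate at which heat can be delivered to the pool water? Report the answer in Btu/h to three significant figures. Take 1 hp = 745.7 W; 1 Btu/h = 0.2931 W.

504000 Btu/h

In absolute terms T_C = 292.59 K and T_H = 301.48 K, so ΔT = 8.889 K.
COP_Carnot = T_H/ΔT = 301.48/8.889 = 33.92.
Q̇_max = COP_Carnot × Ẇ = 33.92 × 5.840 hp = 198.1 hp = 503900 Btu/h.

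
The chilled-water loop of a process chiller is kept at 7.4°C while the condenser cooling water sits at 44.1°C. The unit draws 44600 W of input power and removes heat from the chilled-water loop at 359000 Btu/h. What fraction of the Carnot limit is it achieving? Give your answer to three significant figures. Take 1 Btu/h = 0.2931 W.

0.309

Converting, Q̇_C = 359000 Btu/h = 105200 W, so COP_actual = Q̇_C/Ẇ = 105200/44600 = 2.359.
In absolute terms T_C = 280.55 K and T_H = 317.25 K, so ΔT = 36.70 K.
COP_Carnot = T_C/ΔT = 280.55/36.70 = 7.644.
η_II = COP_actual/COP_Carnot = 2.359/7.644 = 0.3086.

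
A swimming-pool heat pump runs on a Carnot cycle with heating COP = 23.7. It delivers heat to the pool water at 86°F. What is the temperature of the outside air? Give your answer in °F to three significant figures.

COP_HP = T_H/(T_H − T_C) gives T_H − T_C = T_H/COP.
With T_H = 303.15 K, T_C = 303.15 × (1 − 1/23.7) = 290.36 K.
Converting, 290.36 K = 62.98°F.

63.0 °F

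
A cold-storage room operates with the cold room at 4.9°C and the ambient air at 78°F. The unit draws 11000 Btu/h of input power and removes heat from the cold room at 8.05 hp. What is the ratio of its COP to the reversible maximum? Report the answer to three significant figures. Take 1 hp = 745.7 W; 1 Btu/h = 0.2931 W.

0.138

Converting, Q̇_C = 8.050 hp = 20480 Btu/h, so COP_actual = Q̇_C/Ẇ = 20480/11000 = 1.862.
In absolute terms T_C = 278.05 K and T_H = 298.71 K, so ΔT = 20.66 K.
COP_Carnot = T_C/ΔT = 278.05/20.66 = 13.46.
η_II = COP_actual/COP_Carnot = 1.862/13.46 = 0.1383.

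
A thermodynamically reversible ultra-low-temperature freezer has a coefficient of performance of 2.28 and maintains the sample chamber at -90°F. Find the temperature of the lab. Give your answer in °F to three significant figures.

COP_R = T_C/(T_H − T_C) gives T_H − T_C = T_C/COP.
With T_C = 205.37 K, T_H = 205.37 × (1 + 1/2.28) = 295.45 K.
Converting, 295.45 K = 72.14°F.

72.1 °F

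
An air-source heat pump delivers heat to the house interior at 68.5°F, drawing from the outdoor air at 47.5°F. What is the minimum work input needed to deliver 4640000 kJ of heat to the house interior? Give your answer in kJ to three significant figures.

184000 kJ

In absolute terms T_C = 281.76 K and T_H = 293.43 K, so ΔT = 11.67 K.
The reversible limit is COP_HP = T_H/ΔT = 25.15, so W_min = Q_H/COP = Q_H·ΔT/T_H.
W_min = 4640000 × 11.67/293.43 = 184500 kJ.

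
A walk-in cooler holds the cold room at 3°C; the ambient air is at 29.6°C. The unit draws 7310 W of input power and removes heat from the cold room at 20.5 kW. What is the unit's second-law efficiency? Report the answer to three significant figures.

Converting, Q̇_C = 20.50 kW = 20500 W, so COP_actual = Q̇_C/Ẇ = 20500/7310 = 2.804.
In absolute terms T_C = 276.15 K and T_H = 302.75 K, so ΔT = 26.60 K.
COP_Carnot = T_C/ΔT = 276.15/26.60 = 10.38.
η_II = COP_actual/COP_Carnot = 2.804/10.38 = 0.2701.

0.270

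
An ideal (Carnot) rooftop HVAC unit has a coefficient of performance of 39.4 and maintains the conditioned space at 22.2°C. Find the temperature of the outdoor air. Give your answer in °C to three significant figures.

COP_R = T_C/(T_H − T_C) gives T_H − T_C = T_C/COP.
With T_C = 295.35 K, T_H = 295.35 × (1 + 1/39.4) = 302.85 K.
Converting, 302.85 K = 29.70°C.

29.7 °C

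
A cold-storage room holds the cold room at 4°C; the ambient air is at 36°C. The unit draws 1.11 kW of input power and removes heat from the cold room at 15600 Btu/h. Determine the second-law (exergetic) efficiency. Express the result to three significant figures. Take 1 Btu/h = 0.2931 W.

Converting, Q̇_C = 15600 Btu/h = 4.572 kW, so COP_actual = Q̇_C/Ẇ = 4.572/1.110 = 4.119.
In absolute terms T_C = 277.15 K and T_H = 309.15 K, so ΔT = 32.00 K.
COP_Carnot = T_C/ΔT = 277.15/32.00 = 8.661.
η_II = COP_actual/COP_Carnot = 4.119/8.661 = 0.4756.

0.476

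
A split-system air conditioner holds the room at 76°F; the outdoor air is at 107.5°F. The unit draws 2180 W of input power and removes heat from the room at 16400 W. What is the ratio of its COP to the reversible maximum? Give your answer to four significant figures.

0.4424

COP_actual = Q̇_C/Ẇ = 16400/2180 = 7.523.
In absolute terms T_C = 297.59 K and T_H = 315.09 K, so ΔT = 17.50 K.
COP_Carnot = T_C/ΔT = 297.59/17.50 = 17.01.
η_II = COP_actual/COP_Carnot = 7.523/17.01 = 0.4424.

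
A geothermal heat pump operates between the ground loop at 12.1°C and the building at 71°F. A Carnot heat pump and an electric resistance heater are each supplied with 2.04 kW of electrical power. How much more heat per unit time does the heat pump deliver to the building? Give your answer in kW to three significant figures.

60.8 kW

In absolute terms T_C = 285.25 K and T_H = 294.82 K, so ΔT = 9.567 K.
COP_Carnot = T_H/ΔT = 294.82/9.567 = 30.82.
The heat pump delivers Q̇_H = COP × Ẇ = 62.87 kW; the resistance heater delivers Ẇ = 2.040 kW.
Extra = (COP − 1)·Ẇ = 60.83 kW.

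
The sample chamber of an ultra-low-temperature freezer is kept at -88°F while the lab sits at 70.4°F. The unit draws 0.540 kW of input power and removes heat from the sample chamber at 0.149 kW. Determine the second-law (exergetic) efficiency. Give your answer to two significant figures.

0.12

COP_actual = Q̇_C/Ẇ = 0.1490/0.5400 = 0.2759.
In absolute terms T_C = 206.48 K and T_H = 294.48 K, so ΔT = 88.00 K.
COP_Carnot = T_C/ΔT = 206.48/88.00 = 2.346.
η_II = COP_actual/COP_Carnot = 0.2759/2.346 = 0.1176.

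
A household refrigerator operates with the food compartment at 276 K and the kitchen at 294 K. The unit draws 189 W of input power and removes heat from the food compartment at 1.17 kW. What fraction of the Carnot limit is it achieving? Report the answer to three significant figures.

0.404

Converting, Q̇_C = 1.170 kW = 1170 W, so COP_actual = Q̇_C/Ẇ = 1170/189.0 = 6.190.
The reservoir spacing is ΔT = 294 − 276 = 18.00 K.
COP_Carnot = T_C/ΔT = 276.00/18.00 = 15.33.
η_II = COP_actual/COP_Carnot = 6.190/15.33 = 0.4037.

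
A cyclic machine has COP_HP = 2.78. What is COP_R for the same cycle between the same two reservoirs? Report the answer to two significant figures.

Since Q_H = Q_C + W for any cycle, COP_R = Q_C/W = Q_H/W − 1.
COP_R = 2.78 − 1 = 1.78.

1.8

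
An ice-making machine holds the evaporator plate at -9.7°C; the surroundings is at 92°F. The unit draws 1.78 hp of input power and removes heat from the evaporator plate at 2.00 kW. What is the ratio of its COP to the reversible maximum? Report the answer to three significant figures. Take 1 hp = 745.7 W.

0.246

Converting, Q̇_C = 2.000 kW = 2.682 hp, so COP_actual = Q̇_C/Ẇ = 2.682/1.780 = 1.507.
In absolute terms T_C = 263.45 K and T_H = 306.48 K, so ΔT = 43.03 K.
COP_Carnot = T_C/ΔT = 263.45/43.03 = 6.122.
η_II = COP_actual/COP_Carnot = 1.507/6.122 = 0.2461.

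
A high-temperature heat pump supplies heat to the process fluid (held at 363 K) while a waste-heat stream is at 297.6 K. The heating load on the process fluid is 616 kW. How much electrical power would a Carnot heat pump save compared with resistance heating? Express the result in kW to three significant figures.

505 kW

The reservoir spacing is ΔT = 363 − 297.6 = 65.40 K.
COP_Carnot = T_H/ΔT = 363.00/65.40 = 5.550.
Resistance heating needs Ẇ_res = Q̇_H = 616.0 kW; the reversible heat pump needs only Ẇ_hp = Q̇_H/COP = 111.0 kW.
Saving = 616.0 − 111.0 = 505.0 kW.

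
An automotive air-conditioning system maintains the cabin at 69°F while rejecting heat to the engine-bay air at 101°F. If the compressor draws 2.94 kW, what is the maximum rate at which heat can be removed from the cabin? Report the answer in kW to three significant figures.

In absolute terms T_C = 293.71 K and T_H = 311.48 K, so ΔT = 17.78 K.
COP_Carnot = T_C/ΔT = 293.71/17.78 = 16.52.
Q̇_max = COP_Carnot × Ẇ = 16.52 × 2.940 kW = 48.57 kW.

48.6 kW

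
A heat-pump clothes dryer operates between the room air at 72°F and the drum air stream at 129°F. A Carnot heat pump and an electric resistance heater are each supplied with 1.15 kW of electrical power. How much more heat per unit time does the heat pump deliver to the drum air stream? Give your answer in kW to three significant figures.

10.7 kW

In absolute terms T_C = 295.37 K and T_H = 327.04 K, so ΔT = 31.67 K.
COP_Carnot = T_H/ΔT = 327.04/31.67 = 10.33.
The heat pump delivers Q̇_H = COP × Ẇ = 11.88 kW; the resistance heater delivers Ẇ = 1.150 kW.
Extra = (COP − 1)·Ẇ = 10.73 kW.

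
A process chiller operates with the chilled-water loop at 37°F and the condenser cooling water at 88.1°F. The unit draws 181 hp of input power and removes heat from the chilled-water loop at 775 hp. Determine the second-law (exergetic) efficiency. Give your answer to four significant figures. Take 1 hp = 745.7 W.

0.4405

COP_actual = Q̇_C/Ẇ = 775.0/181.0 = 4.282.
In absolute terms T_C = 275.93 K and T_H = 304.32 K, so ΔT = 28.39 K.
COP_Carnot = T_C/ΔT = 275.93/28.39 = 9.720.
η_II = COP_actual/COP_Carnot = 4.282/9.720 = 0.4405.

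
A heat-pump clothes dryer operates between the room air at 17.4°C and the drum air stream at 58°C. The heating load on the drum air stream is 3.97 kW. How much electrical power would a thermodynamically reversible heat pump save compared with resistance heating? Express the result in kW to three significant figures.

In absolute terms T_C = 290.55 K and T_H = 331.15 K, so ΔT = 40.60 K.
COP_Carnot = T_H/ΔT = 331.15/40.60 = 8.156.
Resistance heating needs Ẇ_res = Q̇_H = 3.970 kW; the reversible heat pump needs only Ẇ_hp = Q̇_H/COP = 0.4867 kW.
Saving = 3.970 − 0.4867 = 3.483 kW.

3.48 kW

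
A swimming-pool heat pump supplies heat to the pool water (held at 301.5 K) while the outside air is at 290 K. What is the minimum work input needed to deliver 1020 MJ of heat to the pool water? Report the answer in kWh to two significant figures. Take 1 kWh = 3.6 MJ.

11 kWh

The reservoir spacing is ΔT = 301.5 − 290 = 11.50 K.
The reversible limit is COP_HP = T_H/ΔT = 26.22, so W_min = Q_H/COP = Q_H·ΔT/T_H.
W_min = 1020 × 11.50/301.50 = 38.91 MJ = 10.81 kWh.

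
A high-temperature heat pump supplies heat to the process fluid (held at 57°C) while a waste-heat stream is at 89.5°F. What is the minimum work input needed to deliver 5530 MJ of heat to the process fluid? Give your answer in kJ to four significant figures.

419700 kJ

In absolute terms T_C = 305.09 K and T_H = 330.15 K, so ΔT = 25.06 K.
The reversible limit is COP_HP = T_H/ΔT = 13.18, so W_min = Q_H/COP = Q_H·ΔT/T_H.
W_min = 5530 × 25.06/330.15 = 419.7 MJ = 419700 kJ.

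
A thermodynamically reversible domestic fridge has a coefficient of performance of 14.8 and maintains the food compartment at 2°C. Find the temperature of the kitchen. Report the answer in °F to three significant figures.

69.1 °F

COP_R = T_C/(T_H − T_C) gives T_H − T_C = T_C/COP.
With T_C = 275.15 K, T_H = 275.15 × (1 + 1/14.8) = 293.74 K.
Converting, 293.74 K = 69.06°F.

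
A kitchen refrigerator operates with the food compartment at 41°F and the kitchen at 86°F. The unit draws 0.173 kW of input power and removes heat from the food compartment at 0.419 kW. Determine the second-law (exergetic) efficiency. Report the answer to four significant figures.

0.2177

COP_actual = Q̇_C/Ẇ = 0.4190/0.1730 = 2.422.
In absolute terms T_C = 278.15 K and T_H = 303.15 K, so ΔT = 25.00 K.
COP_Carnot = T_C/ΔT = 278.15/25.00 = 11.13.
η_II = COP_actual/COP_Carnot = 2.422/11.13 = 0.2177.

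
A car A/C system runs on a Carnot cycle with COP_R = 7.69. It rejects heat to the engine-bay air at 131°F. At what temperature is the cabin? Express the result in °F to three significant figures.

For a Carnot refrigerator COP_R = T_C/(T_H − T_C), so T_C = COP·T_H/(1 + COP).
With T_H = 328.15 K, T_C = 7.69 × 328.15/8.690 = 290.39 K.
Converting, 290.39 K = 63.03°F.

63.0 °F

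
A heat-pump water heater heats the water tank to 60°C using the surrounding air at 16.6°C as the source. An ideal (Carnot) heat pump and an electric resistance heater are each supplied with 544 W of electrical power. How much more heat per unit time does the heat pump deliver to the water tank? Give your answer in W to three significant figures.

3630 W

In absolute terms T_C = 289.75 K and T_H = 333.15 K, so ΔT = 43.40 K.
COP_Carnot = T_H/ΔT = 333.15/43.40 = 7.676.
The heat pump delivers Q̇_H = COP × Ẇ = 4176 W; the resistance heater delivers Ẇ = 544.0 W.
Extra = (COP − 1)·Ẇ = 3632 W.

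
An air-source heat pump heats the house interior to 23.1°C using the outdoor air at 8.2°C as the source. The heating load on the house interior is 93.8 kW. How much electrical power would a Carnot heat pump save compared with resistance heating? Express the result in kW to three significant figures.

In absolute terms T_C = 281.35 K and T_H = 296.25 K, so ΔT = 14.90 K.
COP_Carnot = T_H/ΔT = 296.25/14.90 = 19.88.
Resistance heating needs Ẇ_res = Q̇_H = 93.80 kW; the reversible heat pump needs only Ẇ_hp = Q̇_H/COP = 4.718 kW.
Saving = 93.80 − 4.718 = 89.08 kW.

89.1 kW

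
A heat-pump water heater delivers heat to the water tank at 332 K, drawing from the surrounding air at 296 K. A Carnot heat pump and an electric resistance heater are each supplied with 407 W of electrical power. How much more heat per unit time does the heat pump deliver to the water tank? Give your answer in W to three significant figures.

3350 W

The reservoir spacing is ΔT = 332 − 296 = 36.00 K.
COP_Carnot = T_H/ΔT = 332.00/36.00 = 9.222.
The heat pump delivers Q̇_H = COP × Ẇ = 3753 W; the resistance heater delivers Ẇ = 407.0 W.
Extra = (COP − 1)·Ẇ = 3346 W.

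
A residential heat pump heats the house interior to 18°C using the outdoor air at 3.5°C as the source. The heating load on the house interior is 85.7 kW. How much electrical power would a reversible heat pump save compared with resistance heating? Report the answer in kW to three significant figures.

In absolute terms T_C = 276.65 K and T_H = 291.15 K, so ΔT = 14.50 K.
COP_Carnot = T_H/ΔT = 291.15/14.50 = 20.08.
Resistance heating needs Ẇ_res = Q̇_H = 85.70 kW; the reversible heat pump needs only Ẇ_hp = Q̇_H/COP = 4.268 kW.
Saving = 85.70 − 4.268 = 81.43 kW.

81.4 kW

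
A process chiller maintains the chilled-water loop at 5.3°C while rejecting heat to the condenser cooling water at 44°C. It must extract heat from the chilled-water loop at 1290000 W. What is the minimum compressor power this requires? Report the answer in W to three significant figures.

In absolute terms T_C = 278.45 K and T_H = 317.15 K, so ΔT = 38.70 K.
COP_Carnot = T_C/ΔT = 278.45/38.70 = 7.195.
Ẇ_min = Q̇/COP_Carnot = 1290000/7.195 = 179300 W.

179000 W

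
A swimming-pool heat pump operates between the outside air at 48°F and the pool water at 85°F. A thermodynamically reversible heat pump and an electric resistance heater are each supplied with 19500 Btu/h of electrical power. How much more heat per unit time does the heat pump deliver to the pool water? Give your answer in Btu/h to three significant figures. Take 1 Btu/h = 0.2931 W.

268000 Btu/h

In absolute terms T_C = 282.04 K and T_H = 302.59 K, so ΔT = 20.56 K.
COP_Carnot = T_H/ΔT = 302.59/20.56 = 14.72.
The heat pump delivers Q̇_H = COP × Ẇ = 287100 Btu/h; the resistance heater delivers Ẇ = 19500 Btu/h.
Extra = (COP − 1)·Ẇ = 267600 Btu/h.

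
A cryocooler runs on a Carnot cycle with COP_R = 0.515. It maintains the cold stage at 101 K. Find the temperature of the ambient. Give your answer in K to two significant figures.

COP_R = T_C/(T_H − T_C) gives T_H − T_C = T_C/COP.
With T_C = 101.00 K, T_H = 101.00 × (1 + 1/0.515) = 297.12 K.

300 K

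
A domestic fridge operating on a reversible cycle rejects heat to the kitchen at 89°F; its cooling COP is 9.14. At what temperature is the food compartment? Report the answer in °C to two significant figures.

1.6 °C

For a Carnot refrigerator COP_R = T_C/(T_H − T_C), so T_C = COP·T_H/(1 + COP).
With T_H = 304.82 K, T_C = 9.14 × 304.82/10.14 = 274.76 K.
Converting, 274.76 K = 1.61°C.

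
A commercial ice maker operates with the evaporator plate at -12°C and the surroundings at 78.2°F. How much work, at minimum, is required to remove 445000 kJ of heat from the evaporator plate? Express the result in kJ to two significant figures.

In absolute terms T_C = 261.15 K and T_H = 298.82 K, so ΔT = 37.67 K.
The reversible limit is COP_R = T_C/ΔT = 6.933, so W_min = Q_C/COP = Q_C·ΔT/T_C.
W_min = 445000 × 37.67/261.15 = 64180 kJ.

64000 kJ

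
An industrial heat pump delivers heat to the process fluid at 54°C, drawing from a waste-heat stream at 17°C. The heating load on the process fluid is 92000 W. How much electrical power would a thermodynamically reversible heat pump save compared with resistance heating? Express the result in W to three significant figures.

In absolute terms T_C = 290.15 K and T_H = 327.15 K, so ΔT = 37.00 K.
COP_Carnot = T_H/ΔT = 327.15/37.00 = 8.842.
Resistance heating needs Ẇ_res = Q̇_H = 92000 W; the reversible heat pump needs only Ẇ_hp = Q̇_H/COP = 10410 W.
Saving = 92000 − 10410 = 81590 W.

81600 W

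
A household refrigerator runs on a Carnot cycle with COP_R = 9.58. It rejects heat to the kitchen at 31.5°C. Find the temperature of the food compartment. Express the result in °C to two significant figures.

2.7 °C

For a Carnot refrigerator COP_R = T_C/(T_H − T_C), so T_C = COP·T_H/(1 + COP).
With T_H = 304.65 K, T_C = 9.58 × 304.65/10.58 = 275.86 K.
Converting, 275.86 K = 2.71°C.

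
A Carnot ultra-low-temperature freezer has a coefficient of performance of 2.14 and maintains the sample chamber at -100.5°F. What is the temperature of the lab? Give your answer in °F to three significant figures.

67.3 °F

COP_R = T_C/(T_H − T_C) gives T_H − T_C = T_C/COP.
With T_C = 199.54 K, T_H = 199.54 × (1 + 1/2.14) = 292.78 K.
Converting, 292.78 K = 67.34°F.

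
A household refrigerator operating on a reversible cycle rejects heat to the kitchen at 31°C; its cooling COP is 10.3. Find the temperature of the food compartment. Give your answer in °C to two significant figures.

4.1 °C

For a Carnot refrigerator COP_R = T_C/(T_H − T_C), so T_C = COP·T_H/(1 + COP).
With T_H = 304.15 K, T_C = 10.3 × 304.15/11.30 = 277.23 K.
Converting, 277.23 K = 4.08°C.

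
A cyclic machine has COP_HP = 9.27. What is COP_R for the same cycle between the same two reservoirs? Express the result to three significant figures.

8.27

Since Q_H = Q_C + W for any cycle, COP_R = Q_C/W = Q_H/W − 1.
COP_R = 9.27 − 1 = 8.27.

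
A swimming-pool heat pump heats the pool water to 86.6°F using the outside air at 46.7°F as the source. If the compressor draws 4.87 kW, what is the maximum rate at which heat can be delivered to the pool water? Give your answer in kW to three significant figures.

In absolute terms T_C = 281.32 K and T_H = 303.48 K, so ΔT = 22.17 K.
COP_Carnot = T_H/ΔT = 303.48/22.17 = 13.69.
Q̇_max = COP_Carnot × Ẇ = 13.69 × 4.870 kW = 66.68 kW.

66.7 kW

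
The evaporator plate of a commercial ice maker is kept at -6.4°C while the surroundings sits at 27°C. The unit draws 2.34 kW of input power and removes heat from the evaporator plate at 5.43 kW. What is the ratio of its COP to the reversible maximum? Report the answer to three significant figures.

0.291

COP_actual = Q̇_C/Ẇ = 5.430/2.340 = 2.321.
In absolute terms T_C = 266.75 K and T_H = 300.15 K, so ΔT = 33.40 K.
COP_Carnot = T_C/ΔT = 266.75/33.40 = 7.987.
η_II = COP_actual/COP_Carnot = 2.321/7.987 = 0.2906.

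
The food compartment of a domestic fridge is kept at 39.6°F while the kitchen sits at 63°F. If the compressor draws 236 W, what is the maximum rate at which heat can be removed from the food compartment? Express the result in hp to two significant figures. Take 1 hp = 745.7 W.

In absolute terms T_C = 277.37 K and T_H = 290.37 K, so ΔT = 13.00 K.
COP_Carnot = T_C/ΔT = 277.37/13.00 = 21.34.
Q̇_max = COP_Carnot × Ẇ = 21.34 × 236.0 W = 5035 W = 6.753 hp.

6.8 hp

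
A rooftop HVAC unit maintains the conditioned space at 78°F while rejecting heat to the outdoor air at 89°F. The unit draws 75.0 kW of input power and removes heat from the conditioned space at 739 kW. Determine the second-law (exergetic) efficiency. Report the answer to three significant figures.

COP_actual = Q̇_C/Ẇ = 739.0/75.00 = 9.853.
In absolute terms T_C = 298.71 K and T_H = 304.82 K, so ΔT = 6.111 K.
COP_Carnot = T_C/ΔT = 298.71/6.111 = 48.88.
η_II = COP_actual/COP_Carnot = 9.853/48.88 = 0.2016.

0.202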